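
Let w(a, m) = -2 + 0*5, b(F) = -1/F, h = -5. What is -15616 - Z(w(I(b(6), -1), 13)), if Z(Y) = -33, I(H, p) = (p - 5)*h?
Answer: -15583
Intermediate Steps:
I(H, p) = 25 - 5*p (I(H, p) = (p - 5)*(-5) = (-5 + p)*(-5) = 25 - 5*p)
w(a, m) = -2 (w(a, m) = -2 + 0 = -2)
-15616 - Z(w(I(b(6), -1), 13)) = -15616 - 1*(-33) = -15616 + 33 = -15583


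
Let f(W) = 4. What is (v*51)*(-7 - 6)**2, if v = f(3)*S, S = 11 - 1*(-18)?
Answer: 999804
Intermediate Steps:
S = 29 (S = 11 + 18 = 29)
v = 116 (v = 4*29 = 116)
(v*51)*(-7 - 6)**2 = (116*51)*(-7 - 6)**2 = 5916*(-13)**2 = 5916*169 = 999804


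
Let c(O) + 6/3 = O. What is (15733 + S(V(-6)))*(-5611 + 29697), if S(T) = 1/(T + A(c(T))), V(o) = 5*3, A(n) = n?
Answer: 5305242575/14 ≈ 3.7895e+8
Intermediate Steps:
c(O) = -2 + O
V(o) = 15
S(T) = 1/(-2 + 2*T) (S(T) = 1/(T + (-2 + T)) = 1/(-2 + 2*T))
(15733 + S(V(-6)))*(-5611 + 29697) = (15733 + 1/(2*(-1 + 15)))*(-5611 + 29697) = (15733 + (½)/14)*24086 = (15733 + (½)*(1/14))*24086 = (15733 + 1/28)*24086 = (440525/28)*24086 = 5305242575/14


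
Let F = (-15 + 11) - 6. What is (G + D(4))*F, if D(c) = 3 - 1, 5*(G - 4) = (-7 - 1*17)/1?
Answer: -12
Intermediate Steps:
G = -⅘ (G = 4 + ((-7 - 1*17)/1)/5 = 4 + ((-7 - 17)*1)/5 = 4 + (-24*1)/5 = 4 + (⅕)*(-24) = 4 - 24/5 = -⅘ ≈ -0.80000)
F = -10 (F = -4 - 6 = -10)
D(c) = 2
(G + D(4))*F = (-⅘ + 2)*(-10) = (6/5)*(-10) = -12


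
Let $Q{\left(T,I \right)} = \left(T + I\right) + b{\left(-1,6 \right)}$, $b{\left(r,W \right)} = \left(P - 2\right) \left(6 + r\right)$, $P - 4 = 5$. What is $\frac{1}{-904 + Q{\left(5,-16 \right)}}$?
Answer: $- \frac{1}{880} \approx -0.0011364$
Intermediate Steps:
$P = 9$ ($P = 4 + 5 = 9$)
$b{\left(r,W \right)} = 42 + 7 r$ ($b{\left(r,W \right)} = \left(9 - 2\right) \left(6 + r\right) = 7 \left(6 + r\right) = 42 + 7 r$)
$Q{\left(T,I \right)} = 35 + I + T$ ($Q{\left(T,I \right)} = \left(T + I\right) + \left(42 + 7 \left(-1\right)\right) = \left(I + T\right) + \left(42 - 7\right) = \left(I + T\right) + 35 = 35 + I + T$)
$\frac{1}{-904 + Q{\left(5,-16 \right)}} = \frac{1}{-904 + \left(35 - 16 + 5\right)} = \frac{1}{-904 + 24} = \frac{1}{-880} = - \frac{1}{880}$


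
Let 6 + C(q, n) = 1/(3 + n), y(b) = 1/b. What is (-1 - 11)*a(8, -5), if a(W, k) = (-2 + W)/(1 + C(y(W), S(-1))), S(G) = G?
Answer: 16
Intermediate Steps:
y(b) = 1/b
C(q, n) = -6 + 1/(3 + n)
a(W, k) = 4/9 - 2*W/9 (a(W, k) = (-2 + W)/(1 + (-17 - 6*(-1))/(3 - 1)) = (-2 + W)/(1 + (-17 + 6)/2) = (-2 + W)/(1 + (1/2)*(-11)) = (-2 + W)/(1 - 11/2) = (-2 + W)/(-9/2) = (-2 + W)*(-2/9) = 4/9 - 2*W/9)
(-1 - 11)*a(8, -5) = (-1 - 11)*(4/9 - 2/9*8) = -12*(4/9 - 16/9) = -12*(-4/3) = 16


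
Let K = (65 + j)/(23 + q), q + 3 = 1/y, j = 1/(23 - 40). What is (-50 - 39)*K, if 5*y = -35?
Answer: -687792/2363 ≈ -291.07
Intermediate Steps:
y = -7 (y = (1/5)*(-35) = -7)
j = -1/17 (j = 1/(-17) = -1/17 ≈ -0.058824)
q = -22/7 (q = -3 + 1/(-7) = -3 - 1/7 = -22/7 ≈ -3.1429)
K = 7728/2363 (K = (65 - 1/17)/(23 - 22/7) = 1104/(17*(139/7)) = (1104/17)*(7/139) = 7728/2363 ≈ 3.2704)
(-50 - 39)*K = (-50 - 39)*(7728/2363) = -89*7728/2363 = -687792/2363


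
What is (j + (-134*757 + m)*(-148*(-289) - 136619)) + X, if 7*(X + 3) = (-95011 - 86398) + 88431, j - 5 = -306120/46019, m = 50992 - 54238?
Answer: 3164720298956128/322133 ≈ 9.8243e+9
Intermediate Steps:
m = -3246
j = -76025/46019 (j = 5 - 306120/46019 = -76025/46019 ≈ -1.6520)
X = -92999/7 (X = -3 + ((-95011 - 86398) + 88431)/7 = -3 + (-181409 + 88431)/7 = -3 + (⅐)*(-92978) = -3 - 92978/7 = -92999/7 ≈ -13286.)
(j + (-134*757 + m)*(-148*(-289) - 136619)) + X = (-76025/46019 + (-134*757 - 3246)*(-148*(-289) - 136619)) - 92999/7 = (-76025/46019 + (-101438 - 3246)*(42772 - 136619)) - 92999/7 = (-76025/46019 - 104684*(-93847)) - 92999/7 = (-76025/46019 + 9824279348) - 92999/7 = 452103511239587/46019 - 92999/7 = 3164720298956128/322133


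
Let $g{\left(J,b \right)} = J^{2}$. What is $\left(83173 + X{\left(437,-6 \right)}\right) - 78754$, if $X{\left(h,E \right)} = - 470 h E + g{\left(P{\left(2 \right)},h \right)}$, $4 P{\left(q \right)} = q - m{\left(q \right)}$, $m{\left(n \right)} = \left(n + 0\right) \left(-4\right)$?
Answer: $\frac{4947061}{4} \approx 1.2368 \cdot 10^{6}$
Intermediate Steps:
$m{\left(n \right)} = - 4 n$ ($m{\left(n \right)} = n \left(-4\right) = - 4 n$)
$P{\left(q \right)} = \frac{5 q}{4}$ ($P{\left(q \right)} = \frac{q - - 4 q}{4} = \frac{q + 4 q}{4} = \frac{5 q}{4}$)
$X{\left(h,E \right)} = \frac{25}{4} - 470 E h$ ($X{\left(h,E \right)} = - 470 h E + \left(\frac{5}{4} \cdot 2\right)^{2} = - 470 E h + \left(\frac{5}{2}\right)^{2} = - 470 E h + \frac{25}{4} = \frac{25}{4} - 470 E h$)
$\left(83173 + X{\left(437,-6 \right)}\right) - 78754 = \left(83173 - \left(- \frac{25}{4} - 1232340\right)\right) - 78754 = \left(83173 + \left(\frac{25}{4} + 1232340\right)\right) - 78754 = \left(83173 + \frac{4929385}{4}\right) - 78754 = \frac{5262077}{4} - 78754 = \frac{4947061}{4}$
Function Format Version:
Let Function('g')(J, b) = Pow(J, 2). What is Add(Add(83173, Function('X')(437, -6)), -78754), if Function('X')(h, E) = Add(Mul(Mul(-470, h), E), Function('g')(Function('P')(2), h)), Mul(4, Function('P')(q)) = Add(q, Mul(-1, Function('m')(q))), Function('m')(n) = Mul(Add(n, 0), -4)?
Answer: Rational(4947061, 4) ≈ 1.2368e+6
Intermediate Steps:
Function('m')(n) = Mul(-4, n) (Function('m')(n) = Mul(n, -4) = Mul(-4, n))
Function('P')(q) = Mul(Rational(5, 4), q) (Function('P')(q) = Mul(Rational(1, 4), Add(q, Mul(-1, Mul(-4, q)))) = Mul(Rational(1, 4), Add(q, Mul(4, q))) = Mul(Rational(1, 4), Mul(5, q)) = Mul(Rational(5, 4), q))
Function('X')(h, E) = Add(Rational(25, 4), Mul(-470, E, h)) (Function('X')(h, E) = Add(Mul(Mul(-470, h), E), Pow(Mul(Rational(5, 4), 2), 2)) = Add(Mul(-470, E, h), Pow(Rational(5, 2), 2)) = Add(Mul(-470, E, h), Rational(25, 4)) = Add(Rational(25, 4), Mul(-470, E, h)))
Add(Add(83173, Function('X')(437, -6)), -78754) = Add(Add(83173, Add(Rational(25, 4), Mul(-470, -6, 437))), -78754) = Add(Add(83173, Add(Rational(25, 4), 1232340)), -78754) = Add(Add(83173, Rational(4929385, 4)), -78754) = Add(Rational(5262077, 4), -78754) = Rational(4947061, 4)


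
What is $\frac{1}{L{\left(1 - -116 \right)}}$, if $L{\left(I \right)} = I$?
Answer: $\frac{1}{117} \approx 0.008547$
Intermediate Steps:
$\frac{1}{L{\left(1 - -116 \right)}} = \frac{1}{1 - -116} = \frac{1}{1 + 116} = \frac{1}{117}$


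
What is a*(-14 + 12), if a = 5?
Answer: -10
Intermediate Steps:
a*(-14 + 12) = 5*(-14 + 12) = 5*(-2) = -10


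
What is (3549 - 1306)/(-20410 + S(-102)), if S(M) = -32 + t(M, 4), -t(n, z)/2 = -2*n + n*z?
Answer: -2243/20034 ≈ -0.11196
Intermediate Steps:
t(n, z) = 4*n - 2*n*z (t(n, z) = -2*(-2*n + n*z) = 4*n - 2*n*z)
S(M) = -32 - 4*M (S(M) = -32 + 2*M*(2 - 1*4) = -32 + 2*M*(2 - 4) = -32 + 2*M*(-2) = -32 - 4*M)
(3549 - 1306)/(-20410 + S(-102)) = (3549 - 1306)/(-20410 + (-32 - 4*(-102))) = 2243/(-20410 + (-32 + 408)) = 2243/(-20410 + 376) = 2243/(-20034) = 2243*(-1/20034) = -2243/20034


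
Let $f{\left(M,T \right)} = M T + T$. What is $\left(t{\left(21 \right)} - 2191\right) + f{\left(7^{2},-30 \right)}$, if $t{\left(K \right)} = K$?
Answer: $-3670$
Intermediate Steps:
$f{\left(M,T \right)} = T + M T$
$\left(t{\left(21 \right)} - 2191\right) + f{\left(7^{2},-30 \right)} = \left(21 - 2191\right) - 30 \left(1 + 7^{2}\right) = -2170 - 30 \left(1 + 49\right) = -2170 - 1500 = -3670$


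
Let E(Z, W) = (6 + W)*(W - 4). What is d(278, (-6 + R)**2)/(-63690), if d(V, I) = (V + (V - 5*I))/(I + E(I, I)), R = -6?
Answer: 41/336665340 ≈ 1.2178e-7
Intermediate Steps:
E(Z, W) = (-4 + W)*(6 + W) (E(Z, W) = (6 + W)*(-4 + W) = (-4 + W)*(6 + W))
d(V, I) = (-5*I + 2*V)/(-24 + I**2 + 3*I) (d(V, I) = (V + (V - 5*I))/(I + (-24 + I**2 + 2*I)) = (-5*I + 2*V)/(-24 + I**2 + 3*I))
d(278, (-6 + R)**2)/(-63690) = ((-5*(-6 - 6)**2 + 2*278)/(-24 + ((-6 - 6)**2)**2 + 3*(-6 - 6)**2))/(-63690) = ((-5*(-12)**2 + 556)/(-24 + ((-12)**2)**2 + 3*(-12)**2))*(-1/63690) = ((-5*144 + 556)/(-24 + 144**2 + 3*144))*(-1/63690) = ((-720 + 556)/(-24 + 20736 + 432))*(-1/63690) = (-164/21144)*(-1/63690) = ((1/21144)*(-164))*(-1/63690) = -41/5286*(-1/63690) = 41/336665340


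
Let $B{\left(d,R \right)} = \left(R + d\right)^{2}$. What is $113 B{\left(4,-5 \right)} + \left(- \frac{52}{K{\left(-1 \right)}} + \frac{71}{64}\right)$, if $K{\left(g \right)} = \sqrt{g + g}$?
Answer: $\frac{7303}{64} + 26 i \sqrt{2} \approx 114.11 + 36.77 i$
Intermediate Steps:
$K{\left(g \right)} = \sqrt{2} \sqrt{g}$ ($K{\left(g \right)} = \sqrt{2 g} = \sqrt{2} \sqrt{g}$)
$113 B{\left(4,-5 \right)} + \left(- \frac{52}{K{\left(-1 \right)}} + \frac{71}{64}\right) = 113 \left(-5 + 4\right)^{2} + \left(- \frac{52}{\sqrt{2} \sqrt{-1}} + \frac{71}{64}\right) = 113 \left(-1\right)^{2} + \left(- \frac{52}{\sqrt{2} i} + 71 \cdot \frac{1}{64}\right) = 113 \cdot 1 + \left(- \frac{52}{i \sqrt{2}} + \frac{71}{64}\right) = 113 + \left(- 52 \left(- \frac{i \sqrt{2}}{2}\right) + \frac{71}{64}\right) = 113 + \left(26 i \sqrt{2} + \frac{71}{64}\right) = 113 + \left(\frac{71}{64} + 26 i \sqrt{2}\right) = \frac{7303}{64} + 26 i \sqrt{2}$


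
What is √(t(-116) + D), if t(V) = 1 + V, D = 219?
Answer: 2*√26 ≈ 10.198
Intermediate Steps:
√(t(-116) + D) = √((1 - 116) + 219) = √(-115 + 219) = √104 = 2*√26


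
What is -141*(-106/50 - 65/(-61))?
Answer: 226728/1525 ≈ 148.67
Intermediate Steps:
-141*(-106/50 - 65/(-61)) = -141*(-106*1/50 - 65*(-1/61)) = -141*(-53/25 + 65/61) = -141*(-1608/1525) = 226728/1525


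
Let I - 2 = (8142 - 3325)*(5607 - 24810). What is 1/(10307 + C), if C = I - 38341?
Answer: -1/92528883 ≈ -1.0807e-8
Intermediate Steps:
I = -92500849 (I = 2 + (8142 - 3325)*(5607 - 24810) = 2 + 4817*(-19203) = 2 - 92500851 = -92500849)
C = -92539190 (C = -92500849 - 38341 = -92539190)
1/(10307 + C) = 1/(10307 - 92539190) = 1/(-92528883) = -1/92528883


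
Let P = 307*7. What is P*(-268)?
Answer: -575932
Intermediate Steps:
P = 2149
P*(-268) = 2149*(-268) = -575932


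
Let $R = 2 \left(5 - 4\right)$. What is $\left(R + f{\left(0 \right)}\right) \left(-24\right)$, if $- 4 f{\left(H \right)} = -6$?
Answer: $-84$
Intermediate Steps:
$f{\left(H \right)} = \frac{3}{2}$ ($f{\left(H \right)} = \left(- \frac{1}{4}\right) \left(-6\right) = \frac{3}{2}$)
$R = 2$ ($R = 2 \cdot 1 = 2$)
$\left(R + f{\left(0 \right)}\right) \left(-24\right) = \left(2 + \frac{3}{2}\right) \left(-24\right) = \frac{7}{2} \left(-24\right) = -84$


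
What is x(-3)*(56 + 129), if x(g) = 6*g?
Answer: -3330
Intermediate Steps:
x(-3)*(56 + 129) = (6*(-3))*(56 + 129) = -18*185 = -3330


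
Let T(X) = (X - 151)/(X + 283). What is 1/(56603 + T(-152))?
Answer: 131/7414690 ≈ 1.7668e-5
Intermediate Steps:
T(X) = (-151 + X)/(283 + X)
1/(56603 + T(-152)) = 1/(56603 + (-151 - 152)/(283 - 152)) = 1/(56603 - 303/131) = 1/(7414690/131) = 131/7414690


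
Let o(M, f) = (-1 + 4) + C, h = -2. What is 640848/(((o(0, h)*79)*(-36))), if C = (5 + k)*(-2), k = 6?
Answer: 676/57 ≈ 11.860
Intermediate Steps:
C = -22 (C = (5 + 6)*(-2) = 11*(-2) = -22)
o(M, f) = -19 (o(M, f) = (-1 + 4) - 22 = 3 - 22 = -19)
640848/(((o(0, h)*79)*(-36))) = 640848/((-19*79*(-36))) = 640848/((-1501*(-36))) = 640848/54036 = 640848*(1/54036) = 676/57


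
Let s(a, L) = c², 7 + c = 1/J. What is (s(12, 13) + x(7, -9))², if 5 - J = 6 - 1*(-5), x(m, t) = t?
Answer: 2325625/1296 ≈ 1794.5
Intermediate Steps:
J = -6 (J = 5 - (6 - 1*(-5)) = 5 - (6 + 5) = 5 - 1*11 = 5 - 11 = -6)
c = -43/6 (c = -7 + 1/(-6) = -7 - ⅙ = -43/6 ≈ -7.1667)
s(a, L) = 1849/36 (s(a, L) = (-43/6)² = 1849/36)
(s(12, 13) + x(7, -9))² = (1849/36 - 9)² = (1525/36)² = 2325625/1296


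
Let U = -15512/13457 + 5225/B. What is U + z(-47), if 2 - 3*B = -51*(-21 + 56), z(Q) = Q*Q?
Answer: 53304497262/24047659 ≈ 2216.6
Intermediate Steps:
z(Q) = Q²
B = 1787/3 (B = ⅔ - (-17)*(-21 + 56) = ⅔ - (-17)*35 = ⅔ - ⅓*(-1785) = ⅔ + 595 = 1787/3 ≈ 595.67)
U = 183218531/24047659 (U = -15512/13457 + 5225/(1787/3) = -15512*1/13457 + 5225*(3/1787) = -15512/13457 + 15675/1787 = 183218531/24047659 ≈ 7.6190)
U + z(-47) = 183218531/24047659 + (-47)² = 183218531/24047659 + 2209 = 53304497262/24047659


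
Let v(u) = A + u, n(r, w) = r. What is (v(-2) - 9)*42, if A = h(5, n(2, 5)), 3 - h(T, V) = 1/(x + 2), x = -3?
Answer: -294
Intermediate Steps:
h(T, V) = 4 (h(T, V) = 3 - 1/(-3 + 2) = 3 - 1/(-1) = 3 - 1*(-1) = 3 + 1 = 4)
A = 4
v(u) = 4 + u
(v(-2) - 9)*42 = ((4 - 2) - 9)*42 = (2 - 9)*42 = -7*42 = -294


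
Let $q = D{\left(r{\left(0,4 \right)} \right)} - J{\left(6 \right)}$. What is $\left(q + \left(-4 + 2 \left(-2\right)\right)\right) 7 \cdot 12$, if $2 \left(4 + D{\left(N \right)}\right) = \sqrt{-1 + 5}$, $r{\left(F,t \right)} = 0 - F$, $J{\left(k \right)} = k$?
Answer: $-1428$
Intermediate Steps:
$r{\left(F,t \right)} = - F$
$D{\left(N \right)} = -3$ ($D{\left(N \right)} = -4 + \frac{\sqrt{-1 + 5}}{2} = -4 + \frac{\sqrt{4}}{2} = -4 + \frac{1}{2} \cdot 2 = -4 + 1 = -3$)
$q = -9$ ($q = -3 - 6 = -9$)
$\left(q + \left(-4 + 2 \left(-2\right)\right)\right) 7 \cdot 12 = \left(-9 + \left(-4 + 2 \left(-2\right)\right)\right) 7 \cdot 12 = \left(-9 - 8\right) 84 = \left(-17\right) 84 = -1428$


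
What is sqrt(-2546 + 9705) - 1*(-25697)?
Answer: 25697 + sqrt(7159) ≈ 25782.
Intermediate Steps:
sqrt(-2546 + 9705) - 1*(-25697) = sqrt(7159) + 25697 = 25697 + sqrt(7159)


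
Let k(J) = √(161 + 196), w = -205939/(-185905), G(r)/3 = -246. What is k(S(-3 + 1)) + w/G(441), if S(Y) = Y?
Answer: -205939/137197890 + √357 ≈ 18.893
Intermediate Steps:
G(r) = -738 (G(r) = 3*(-246) = -738)
w = 205939/185905 (w = -205939*(-1/185905) = 205939/185905 ≈ 1.1078)
k(J) = √357
k(S(-3 + 1)) + w/G(441) = √357 + (205939/185905)/(-738) = √357 + (205939/185905)*(-1/738) = √357 - 205939/137197890 = -205939/137197890 + √357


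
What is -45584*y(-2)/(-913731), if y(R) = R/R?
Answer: 6512/130533 ≈ 0.049888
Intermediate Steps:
y(R) = 1
-45584*y(-2)/(-913731) = -45584*1/(-913731) = -45584*(-1/913731) = 6512/130533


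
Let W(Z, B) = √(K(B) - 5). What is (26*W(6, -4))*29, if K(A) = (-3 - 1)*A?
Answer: 754*√11 ≈ 2500.7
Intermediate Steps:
K(A) = -4*A
W(Z, B) = √(-5 - 4*B) (W(Z, B) = √(-4*B - 5) = √(-5 - 4*B))
(26*W(6, -4))*29 = (26*√(-5 - 4*(-4)))*29 = (26*√(-5 + 16))*29 = (26*√11)*29 = 754*√11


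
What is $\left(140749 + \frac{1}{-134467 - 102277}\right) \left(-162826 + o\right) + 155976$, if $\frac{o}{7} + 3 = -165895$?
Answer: $- \frac{5515167032642302}{29593} \approx -1.8637 \cdot 10^{11}$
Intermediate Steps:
$o = -1161286$ ($o = -21 + 7 \left(-165895\right) = -21 - 1161265 = -1161286$)
$\left(140749 + \frac{1}{-134467 - 102277}\right) \left(-162826 + o\right) + 155976 = \left(140749 + \frac{1}{-134467 - 102277}\right) \left(-162826 - 1161286\right) + 155976 = \left(140749 + \frac{1}{-236744}\right) \left(-1324112\right) + 155976 = \left(140749 - \frac{1}{236744}\right) \left(-1324112\right) + 155976 = \frac{33321481255}{236744} \left(-1324112\right) + 155976 = - \frac{5515171648440070}{29593} + 155976 = - \frac{5515167032642302}{29593}$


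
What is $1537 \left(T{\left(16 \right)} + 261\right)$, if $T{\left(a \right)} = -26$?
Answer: $361195$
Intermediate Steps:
$1537 \left(T{\left(16 \right)} + 261\right) = 1537 \left(-26 + 261\right) = 1537 \cdot 235 = 361195$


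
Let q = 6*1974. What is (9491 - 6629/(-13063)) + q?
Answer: 278705734/13063 ≈ 21336.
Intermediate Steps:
q = 11844
(9491 - 6629/(-13063)) + q = (9491 - 6629/(-13063)) + 11844 = (9491 - 6629*(-1/13063)) + 11844 = (9491 + 6629/13063) + 11844 = 123987562/13063 + 11844 = 278705734/13063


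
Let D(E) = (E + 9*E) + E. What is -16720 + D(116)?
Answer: -15444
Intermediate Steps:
D(E) = 11*E (D(E) = 10*E + E = 11*E)
-16720 + D(116) = -16720 + 11*116 = -16720 + 1276 = -15444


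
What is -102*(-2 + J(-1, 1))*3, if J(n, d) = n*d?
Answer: 918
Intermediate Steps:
J(n, d) = d*n
-102*(-2 + J(-1, 1))*3 = -102*(-2 + 1*(-1))*3 = -102*(-2 - 1)*3 = -(-306)*3 = -102*(-9) = 918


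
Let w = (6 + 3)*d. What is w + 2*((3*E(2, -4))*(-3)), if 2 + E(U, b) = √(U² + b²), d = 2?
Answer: 54 - 36*√5 ≈ -26.498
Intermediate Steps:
E(U, b) = -2 + √(U² + b²)
w = 18 (w = (6 + 3)*2 = 9*2 = 18)
w + 2*((3*E(2, -4))*(-3)) = 18 + 2*((3*(-2 + √(2² + (-4)²)))*(-3)) = 18 + 2*((3*(-2 + √(4 + 16)))*(-3)) = 18 + 2*((3*(-2 + √20))*(-3)) = 18 + 2*((3*(-2 + 2*√5))*(-3)) = 18 + 2*((-6 + 6*√5)*(-3)) = 18 + 2*(18 - 18*√5) = 18 + (36 - 36*√5) = 54 - 36*√5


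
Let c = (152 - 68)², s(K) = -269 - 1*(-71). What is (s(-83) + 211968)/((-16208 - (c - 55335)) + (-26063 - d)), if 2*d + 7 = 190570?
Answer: -423540/178547 ≈ -2.3721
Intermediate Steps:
d = 190563/2 (d = -7/2 + (½)*190570 = -7/2 + 95285 = 190563/2 ≈ 95282.)
s(K) = -198 (s(K) = -269 + 71 = -198)
c = 7056 (c = 84² = 7056)
(s(-83) + 211968)/((-16208 - (c - 55335)) + (-26063 - d)) = (-198 + 211968)/((-16208 - (7056 - 55335)) + (-26063 - 1*190563/2)) = 211770/((-16208 - 1*(-48279)) + (-26063 - 190563/2)) = 211770/((-16208 + 48279) - 242689/2) = 211770/(32071 - 242689/2) = 211770/(-178547/2) = 211770*(-2/178547) = -423540/178547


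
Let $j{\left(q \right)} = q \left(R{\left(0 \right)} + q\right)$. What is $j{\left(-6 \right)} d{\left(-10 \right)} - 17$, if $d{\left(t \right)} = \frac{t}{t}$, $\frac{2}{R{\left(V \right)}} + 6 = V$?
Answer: $21$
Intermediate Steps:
$R{\left(V \right)} = \frac{2}{-6 + V}$
$d{\left(t \right)} = 1$
$j{\left(q \right)} = q \left(- \frac{1}{3} + q\right)$ ($j{\left(q \right)} = q \left(\frac{2}{-6 + 0} + q\right) = q \left(\frac{2}{-6} + q\right) = q \left(2 \left(- \frac{1}{6}\right) + q\right) = q \left(- \frac{1}{3} + q\right)$)
$j{\left(-6 \right)} d{\left(-10 \right)} - 17 = - 6 \left(- \frac{1}{3} - 6\right) 1 - 17 = \left(-6\right) \left(- \frac{19}{3}\right) 1 - 17 = 38 \cdot 1 - 17 = 38 - 17 = 21$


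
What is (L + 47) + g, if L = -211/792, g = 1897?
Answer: 1539437/792 ≈ 1943.7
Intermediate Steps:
L = -211/792 (L = -211*1/792 = -211/792 ≈ -0.26641)
(L + 47) + g = (-211/792 + 47) + 1897 = 37013/792 + 1897 = 1539437/792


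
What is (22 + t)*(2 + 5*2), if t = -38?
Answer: -192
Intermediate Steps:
(22 + t)*(2 + 5*2) = (22 - 38)*(2 + 5*2) = -16*(2 + 10) = -16*12 = -192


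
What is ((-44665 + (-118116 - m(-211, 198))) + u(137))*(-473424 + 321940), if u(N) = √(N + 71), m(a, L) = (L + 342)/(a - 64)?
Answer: 1356213074948/55 - 605936*√13 ≈ 2.4656e+10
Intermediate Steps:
m(a, L) = (342 + L)/(-64 + a)
u(N) = √(71 + N)
((-44665 + (-118116 - m(-211, 198))) + u(137))*(-473424 + 321940) = ((-44665 + (-118116 - (342 + 198)/(-64 - 211))) + √(71 + 137))*(-473424 + 321940) = ((-44665 + (-118116 - 540/(-275))) + √208)*(-151484) = ((-44665 + (-118116 - (-1)*540/275)) + 4*√13)*(-151484) = ((-44665 + (-118116 - 1*(-108/55))) + 4*√13)*(-151484) = ((-44665 + (-118116 + 108/55)) + 4*√13)*(-151484) = ((-44665 - 6496272/55) + 4*√13)*(-151484) = (-8952847/55 + 4*√13)*(-151484) = 1356213074948/55 - 605936*√13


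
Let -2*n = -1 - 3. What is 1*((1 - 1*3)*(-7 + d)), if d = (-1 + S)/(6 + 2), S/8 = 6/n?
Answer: 33/4 ≈ 8.2500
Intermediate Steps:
n = 2 (n = -(-1 - 3)/2 = -½*(-4) = 2)
S = 24 (S = 8*(6/2) = 8*(6*(½)) = 8*3 = 24)
d = 23/8 (d = (-1 + 24)/(6 + 2) = 23/8 ≈ 2.8750)
1*((1 - 1*3)*(-7 + d)) = 1*((1 - 1*3)*(-7 + 23/8)) = 1*((1 - 3)*(-33/8)) = 1*(-2*(-33/8)) = 1*(33/4) = 33/4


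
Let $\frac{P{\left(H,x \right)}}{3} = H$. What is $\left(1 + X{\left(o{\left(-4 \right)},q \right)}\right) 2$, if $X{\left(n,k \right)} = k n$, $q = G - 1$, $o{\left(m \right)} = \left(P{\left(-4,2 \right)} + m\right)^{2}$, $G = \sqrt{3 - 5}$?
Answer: $-510 + 512 i \sqrt{2} \approx -510.0 + 724.08 i$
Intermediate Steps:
$P{\left(H,x \right)} = 3 H$
$G = i \sqrt{2}$ ($G = \sqrt{-2} = i \sqrt{2} \approx 1.4142 i$)
$o{\left(m \right)} = \left(-12 + m\right)^{2}$ ($o{\left(m \right)} = \left(3 \left(-4\right) + m\right)^{2} = \left(-12 + m\right)^{2}$)
$q = -1 + i \sqrt{2}$ ($q = i \sqrt{2} - 1 = -1 + i \sqrt{2} \approx -1.0 + 1.4142 i$)
$\left(1 + X{\left(o{\left(-4 \right)},q \right)}\right) 2 = \left(1 + \left(-1 + i \sqrt{2}\right) \left(-12 - 4\right)^{2}\right) 2 = \left(1 + \left(-1 + i \sqrt{2}\right) \left(-16\right)^{2}\right) 2 = \left(1 + \left(-1 + i \sqrt{2}\right) 256\right) 2 = \left(1 - \left(256 - 256 i \sqrt{2}\right)\right) 2 = \left(-255 + 256 i \sqrt{2}\right) 2 = -510 + 512 i \sqrt{2}$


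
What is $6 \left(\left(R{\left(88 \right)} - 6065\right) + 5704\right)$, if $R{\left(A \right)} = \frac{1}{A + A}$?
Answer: $- \frac{190605}{88} \approx -2166.0$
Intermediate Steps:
$R{\left(A \right)} = \frac{1}{2 A}$
$6 \left(\left(R{\left(88 \right)} - 6065\right) + 5704\right) = 6 \left(\left(\frac{1}{2 \cdot 88} - 6065\right) + 5704\right) = 6 \left(\left(\frac{1}{2} \cdot \frac{1}{88} - 6065\right) + 5704\right) = 6 \left(\left(\frac{1}{176} - 6065\right) + 5704\right) = 6 \left(- \frac{1067439}{176} + 5704\right) = 6 \left(- \frac{63535}{176}\right) = - \frac{190605}{88}$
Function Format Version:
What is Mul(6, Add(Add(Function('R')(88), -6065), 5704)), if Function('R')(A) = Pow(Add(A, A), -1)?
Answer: Rational(-190605, 88) ≈ -2166.0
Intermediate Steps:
Function('R')(A) = Mul(Rational(1, 2), Pow(A, -1)) (Function('R')(A) = Pow(Mul(2, A), -1) = Mul(Rational(1, 2), Pow(A, -1)))
Mul(6, Add(Add(Function('R')(88), -6065), 5704)) = Mul(6, Add(Add(Mul(Rational(1, 2), Pow(88, -1)), -6065), 5704)) = Mul(6, Add(Add(Mul(Rational(1, 2), Rational(1, 88)), -6065), 5704)) = Mul(6, Add(Add(Rational(1, 176), -6065), 5704)) = Mul(6, Add(Rational(-1067439, 176), 5704)) = Mul(6, Rational(-63535, 176)) = Rational(-190605, 88)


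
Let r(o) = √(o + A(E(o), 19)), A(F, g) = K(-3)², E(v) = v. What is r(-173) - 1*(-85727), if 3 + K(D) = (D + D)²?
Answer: 85727 + 2*√229 ≈ 85757.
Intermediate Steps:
K(D) = -3 + 4*D² (K(D) = -3 + (D + D)² = -3 + (2*D)² = -3 + 4*D²)
A(F, g) = 1089 (A(F, g) = (-3 + 4*(-3)²)² = (-3 + 4*9)² = (-3 + 36)² = 33² = 1089)
r(o) = √(1089 + o) (r(o) = √(o + 1089) = √(1089 + o))
r(-173) - 1*(-85727) = √(1089 - 173) - 1*(-85727) = √916 + 85727 = 2*√229 + 85727 = 85727 + 2*√229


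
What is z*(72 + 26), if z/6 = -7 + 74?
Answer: 39396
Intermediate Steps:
z = 402 (z = 6*(-7 + 74) = 6*67 = 402)
z*(72 + 26) = 402*(72 + 26) = 402*98 = 39396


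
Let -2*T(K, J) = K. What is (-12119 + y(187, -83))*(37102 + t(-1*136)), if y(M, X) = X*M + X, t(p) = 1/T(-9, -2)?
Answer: -3085754720/3 ≈ -1.0286e+9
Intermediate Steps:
T(K, J) = -K/2
t(p) = 2/9 (t(p) = 1/(-½*(-9)) = 1/(9/2) = 2/9)
y(M, X) = X + M*X (y(M, X) = M*X + X = X + M*X)
(-12119 + y(187, -83))*(37102 + t(-1*136)) = (-12119 - 83*(1 + 187))*(37102 + 2/9) = (-12119 - 83*188)*(333920/9) = (-12119 - 15604)*(333920/9) = -27723*333920/9 = -3085754720/3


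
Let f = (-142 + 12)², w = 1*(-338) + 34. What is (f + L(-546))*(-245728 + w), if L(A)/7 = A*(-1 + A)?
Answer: -518520805088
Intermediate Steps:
w = -304 (w = -338 + 34 = -304)
f = 16900 (f = (-130)² = 16900)
L(A) = 7*A*(-1 + A) (L(A) = 7*(A*(-1 + A)) = 7*A*(-1 + A))
(f + L(-546))*(-245728 + w) = (16900 + 7*(-546)*(-1 - 546))*(-245728 - 304) = (16900 + 7*(-546)*(-547))*(-246032) = (16900 + 2090634)*(-246032) = 2107534*(-246032) = -518520805088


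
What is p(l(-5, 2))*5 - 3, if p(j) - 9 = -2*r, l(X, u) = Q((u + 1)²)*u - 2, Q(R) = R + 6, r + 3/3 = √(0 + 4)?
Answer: 32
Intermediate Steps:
r = 1 (r = -1 + √(0 + 4) = -1 + √4 = -1 + 2 = 1)
Q(R) = 6 + R
l(X, u) = -2 + u*(6 + (1 + u)²) (l(X, u) = (6 + (u + 1)²)*u - 2 = (6 + (1 + u)²)*u - 2 = u*(6 + (1 + u)²) - 2 = -2 + u*(6 + (1 + u)²))
p(j) = 7 (p(j) = 9 - 2*1 = 9 - 2 = 7)
p(l(-5, 2))*5 - 3 = 7*5 - 3 = 35 - 3 = 32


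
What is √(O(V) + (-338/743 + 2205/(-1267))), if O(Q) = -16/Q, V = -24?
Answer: I*√248808208647/403449 ≈ 1.2364*I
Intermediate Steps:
√(O(V) + (-338/743 + 2205/(-1267))) = √(-16/(-24) + (-338/743 + 2205/(-1267))) = √(-16*(-1/24) + (-338*1/743 + 2205*(-1/1267))) = √(⅔ + (-338/743 - 315/181)) = √(⅔ - 295223/134483) = √(-616703/403449) = I*√248808208647/403449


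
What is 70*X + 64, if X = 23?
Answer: 1674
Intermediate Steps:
70*X + 64 = 70*23 + 64 = 1610 + 64 = 1674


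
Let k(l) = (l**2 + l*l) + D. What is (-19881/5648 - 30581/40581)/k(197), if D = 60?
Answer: -979512349/17803913184864 ≈ -5.5017e-5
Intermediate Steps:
k(l) = 60 + 2*l**2 (k(l) = (l**2 + l*l) + 60 = (l**2 + l**2) + 60 = 2*l**2 + 60 = 60 + 2*l**2)
(-19881/5648 - 30581/40581)/k(197) = (-19881/5648 - 30581/40581)/(60 + 2*197**2) = (-19881*1/5648 - 30581*1/40581)/(60 + 2*38809) = (-19881/5648 - 30581/40581)/(60 + 77618) = -979512349/229201488/77678 = -979512349/229201488*1/77678 = -979512349/17803913184864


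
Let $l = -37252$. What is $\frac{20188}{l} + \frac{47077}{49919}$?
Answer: $\frac{186486908}{464895647} \approx 0.40114$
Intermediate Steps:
$\frac{20188}{l} + \frac{47077}{49919} = \frac{20188}{-37252} + \frac{47077}{49919} = 20188 \left(- \frac{1}{37252}\right) + 47077 \cdot \frac{1}{49919} = - \frac{5047}{9313} + \frac{47077}{49919} = \frac{186486908}{464895647}$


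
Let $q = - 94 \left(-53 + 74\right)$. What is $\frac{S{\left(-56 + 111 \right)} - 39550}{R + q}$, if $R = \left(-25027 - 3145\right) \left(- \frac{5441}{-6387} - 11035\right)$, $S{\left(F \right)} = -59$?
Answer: $- \frac{252982683}{1985412021950} \approx -0.00012742$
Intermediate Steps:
$R = \frac{1985424629888}{6387}$ ($R = - 28172 \left(\left(-5441\right) \left(- \frac{1}{6387}\right) - 11035\right) = - 28172 \left(\frac{5441}{6387} - 11035\right) = \left(-28172\right) \left(- \frac{70475104}{6387}\right) = \frac{1985424629888}{6387} \approx 3.1085 \cdot 10^{8}$)
$q = -1974$ ($q = \left(-94\right) 21 = -1974$)
$\frac{S{\left(-56 + 111 \right)} - 39550}{R + q} = \frac{-59 - 39550}{\frac{1985424629888}{6387} - 1974} = - \frac{39609}{\frac{1985412021950}{6387}} = \left(-39609\right) \frac{6387}{1985412021950} = - \frac{252982683}{1985412021950}$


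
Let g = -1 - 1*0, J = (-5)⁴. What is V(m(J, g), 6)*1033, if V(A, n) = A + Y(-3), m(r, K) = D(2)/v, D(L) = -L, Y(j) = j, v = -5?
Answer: -13429/5 ≈ -2685.8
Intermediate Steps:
J = 625
g = -1 (g = -1 + 0 = -1)
m(r, K) = ⅖ (m(r, K) = -1*2/(-5) = -2*(-⅕) = ⅖)
V(A, n) = -3 + A (V(A, n) = A - 3 = -3 + A)
V(m(J, g), 6)*1033 = (-3 + ⅖)*1033 = -13/5*1033 = -13429/5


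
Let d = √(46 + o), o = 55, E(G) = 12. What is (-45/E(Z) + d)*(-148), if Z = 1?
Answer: 555 - 148*√101 ≈ -932.38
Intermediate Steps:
d = √101 (d = √(46 + 55) = √101 ≈ 10.050)
(-45/E(Z) + d)*(-148) = (-45/12 + √101)*(-148) = (-45*1/12 + √101)*(-148) = (-15/4 + √101)*(-148) = 555 - 148*√101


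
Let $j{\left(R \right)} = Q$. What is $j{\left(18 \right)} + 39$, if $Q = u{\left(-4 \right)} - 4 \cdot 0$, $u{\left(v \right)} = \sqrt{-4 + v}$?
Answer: $39 + 2 i \sqrt{2} \approx 39.0 + 2.8284 i$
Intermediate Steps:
$Q = 2 i \sqrt{2}$ ($Q = \sqrt{-4 - 4} - 4 \cdot 0 = \sqrt{-8} - 0 = 2 i \sqrt{2} + 0 = 2 i \sqrt{2} \approx 2.8284 i$)
$j{\left(R \right)} = 2 i \sqrt{2}$
$j{\left(18 \right)} + 39 = 2 i \sqrt{2} + 39 = 39 + 2 i \sqrt{2}$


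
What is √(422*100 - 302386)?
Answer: I*√260186 ≈ 510.08*I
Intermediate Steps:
√(422*100 - 302386) = √(42200 - 302386) = √(-260186) = I*√260186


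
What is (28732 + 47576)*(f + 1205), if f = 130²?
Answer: 1381556340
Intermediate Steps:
f = 16900
(28732 + 47576)*(f + 1205) = (28732 + 47576)*(16900 + 1205) = 76308*18105 = 1381556340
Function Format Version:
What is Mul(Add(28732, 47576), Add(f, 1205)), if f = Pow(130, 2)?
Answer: 1381556340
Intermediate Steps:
f = 16900
Mul(Add(28732, 47576), Add(f, 1205)) = Mul(Add(28732, 47576), Add(16900, 1205)) = Mul(76308, 18105) = 1381556340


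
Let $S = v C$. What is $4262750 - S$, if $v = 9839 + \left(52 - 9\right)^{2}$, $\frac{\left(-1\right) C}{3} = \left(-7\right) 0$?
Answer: $4262750$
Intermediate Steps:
$C = 0$ ($C = - 3 \left(\left(-7\right) 0\right) = \left(-3\right) 0 = 0$)
$v = 11688$ ($v = 9839 + 43^{2} = 9839 + 1849 = 11688$)
$S = 0$ ($S = 11688 \cdot 0 = 0$)
$4262750 - S = 4262750 - 0 = 4262750 + 0 = 4262750$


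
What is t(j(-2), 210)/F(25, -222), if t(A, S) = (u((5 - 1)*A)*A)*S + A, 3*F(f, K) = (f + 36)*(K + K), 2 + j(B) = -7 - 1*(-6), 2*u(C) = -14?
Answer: -4407/9028 ≈ -0.48815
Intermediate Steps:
u(C) = -7 (u(C) = (½)*(-14) = -7)
j(B) = -3 (j(B) = -2 + (-7 - 1*(-6)) = -2 + (-7 + 6) = -2 - 1 = -3)
F(f, K) = 2*K*(36 + f)/3 (F(f, K) = ((f + 36)*(K + K))/3 = ((36 + f)*(2*K))/3 = (2*K*(36 + f))/3 = 2*K*(36 + f)/3)
t(A, S) = A - 7*A*S (t(A, S) = (-7*A)*S + A = -7*A*S + A = A - 7*A*S)
t(j(-2), 210)/F(25, -222) = (-3*(1 - 7*210))/(((⅔)*(-222)*(36 + 25))) = (-3*(1 - 1470))/(((⅔)*(-222)*61)) = -3*(-1469)/(-9028) = 4407*(-1/9028) = -4407/9028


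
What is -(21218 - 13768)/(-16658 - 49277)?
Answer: 1490/13187 ≈ 0.11299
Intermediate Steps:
-(21218 - 13768)/(-16658 - 49277) = -7450/(-65935) = -7450*(-1)/65935 = -1*(-1490/13187) = 1490/13187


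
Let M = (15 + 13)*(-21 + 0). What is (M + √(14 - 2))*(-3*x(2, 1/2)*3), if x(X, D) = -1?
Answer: -5292 + 18*√3 ≈ -5260.8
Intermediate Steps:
M = -588 (M = 28*(-21) = -588)
(M + √(14 - 2))*(-3*x(2, 1/2)*3) = (-588 + √(14 - 2))*(-3*(-1)*3) = (-588 + √12)*(3*3) = (-588 + 2*√3)*9 = -5292 + 18*√3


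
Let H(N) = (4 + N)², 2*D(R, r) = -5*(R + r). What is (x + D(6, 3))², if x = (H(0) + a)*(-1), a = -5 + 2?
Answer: 5041/4 ≈ 1260.3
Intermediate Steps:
D(R, r) = -5*R/2 - 5*r/2 (D(R, r) = (-5*(R + r))/2 = (-5*R - 5*r)/2 = -5*R/2 - 5*r/2)
a = -3
x = -13 (x = ((4 + 0)² - 3)*(-1) = (4² - 3)*(-1) = (16 - 3)*(-1) = 13*(-1) = -13)
(x + D(6, 3))² = (-13 + (-5/2*6 - 5/2*3))² = (-13 + (-15 - 15/2))² = (-13 - 45/2)² = (-71/2)² = 5041/4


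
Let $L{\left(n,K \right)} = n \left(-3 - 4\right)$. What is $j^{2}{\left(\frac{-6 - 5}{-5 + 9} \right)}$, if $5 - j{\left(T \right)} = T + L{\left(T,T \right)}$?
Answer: $\frac{529}{4} \approx 132.25$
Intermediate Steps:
$L{\left(n,K \right)} = - 7 n$ ($L{\left(n,K \right)} = n \left(-7\right) = - 7 n$)
$j{\left(T \right)} = 5 + 6 T$ ($j{\left(T \right)} = 5 - \left(T - 7 T\right) = 5 - - 6 T = 5 + 6 T$)
$j^{2}{\left(\frac{-6 - 5}{-5 + 9} \right)} = \left(5 + 6 \frac{-6 - 5}{-5 + 9}\right)^{2} = \left(5 + 6 \left(- \frac{11}{4}\right)\right)^{2} = \left(5 - \frac{33}{2}\right)^{2} = \left(- \frac{23}{2}\right)^{2} = \frac{529}{4}$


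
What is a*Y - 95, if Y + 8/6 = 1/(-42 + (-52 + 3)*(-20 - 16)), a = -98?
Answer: 1460/41 ≈ 35.610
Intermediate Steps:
Y = -765/574 (Y = -4/3 + 1/(-42 + (-52 + 3)*(-20 - 16)) = -4/3 + 1/(-42 - 49*(-36)) = -4/3 + 1/(-42 + 1764) = -4/3 + 1/1722 = -765/574 ≈ -1.3328)
a*Y - 95 = -98*(-765/574) - 95 = 5355/41 - 95 = 1460/41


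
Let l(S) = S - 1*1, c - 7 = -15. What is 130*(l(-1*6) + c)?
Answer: -1950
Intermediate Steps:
c = -8 (c = 7 - 15 = -8)
l(S) = -1 + S (l(S) = S - 1 = -1 + S)
130*(l(-1*6) + c) = 130*((-1 - 1*6) - 8) = 130*((-1 - 6) - 8) = 130*(-7 - 8) = 130*(-15) = -1950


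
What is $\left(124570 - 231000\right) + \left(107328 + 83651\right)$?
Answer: $84549$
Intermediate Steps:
$\left(124570 - 231000\right) + \left(107328 + 83651\right) = -106430 + 190979 = 84549$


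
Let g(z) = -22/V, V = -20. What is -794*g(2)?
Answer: -4367/5 ≈ -873.40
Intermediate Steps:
g(z) = 11/10 (g(z) = -22/(-20) = -22*(-1/20) = 11/10)
-794*g(2) = -794*11/10 = -4367/5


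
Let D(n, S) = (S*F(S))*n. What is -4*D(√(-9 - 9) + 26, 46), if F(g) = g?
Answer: -220064 - 25392*I*√2 ≈ -2.2006e+5 - 35910.0*I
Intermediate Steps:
D(n, S) = n*S² (D(n, S) = (S*S)*n = S²*n = n*S²)
-4*D(√(-9 - 9) + 26, 46) = -4*(√(-9 - 9) + 26)*46² = -4*(√(-18) + 26)*2116 = -4*(3*I*√2 + 26)*2116 = -4*(26 + 3*I*√2)*2116 = -4*(55016 + 6348*I*√2) = -220064 - 25392*I*√2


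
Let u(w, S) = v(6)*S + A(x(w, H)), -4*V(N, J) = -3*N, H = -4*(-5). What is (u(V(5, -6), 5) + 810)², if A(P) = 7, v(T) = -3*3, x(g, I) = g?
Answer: 595984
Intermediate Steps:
H = 20
v(T) = -9
V(N, J) = 3*N/4 (V(N, J) = -(-3)*N/4 = 3*N/4)
u(w, S) = 7 - 9*S (u(w, S) = -9*S + 7 = 7 - 9*S)
(u(V(5, -6), 5) + 810)² = ((7 - 9*5) + 810)² = ((7 - 45) + 810)² = (-38 + 810)² = 772² = 595984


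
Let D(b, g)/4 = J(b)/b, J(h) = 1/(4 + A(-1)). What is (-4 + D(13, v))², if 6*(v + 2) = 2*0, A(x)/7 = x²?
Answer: 322624/20449 ≈ 15.777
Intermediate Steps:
A(x) = 7*x²
J(h) = 1/11 (J(h) = 1/(4 + 7*(-1)²) = 1/(4 + 7*1) = 1/(4 + 7) = 1/11)
v = -2 (v = -2 + (2*0)/6 = -2 + (⅙)*0 = -2 + 0 = -2)
D(b, g) = 4/(11*b) (D(b, g) = 4*(1/(11*b)) = 4/(11*b))
(-4 + D(13, v))² = (-4 + (4/11)/13)² = (-4 + (4/11)*(1/13))² = (-4 + 4/143)² = (-568/143)² = 322624/20449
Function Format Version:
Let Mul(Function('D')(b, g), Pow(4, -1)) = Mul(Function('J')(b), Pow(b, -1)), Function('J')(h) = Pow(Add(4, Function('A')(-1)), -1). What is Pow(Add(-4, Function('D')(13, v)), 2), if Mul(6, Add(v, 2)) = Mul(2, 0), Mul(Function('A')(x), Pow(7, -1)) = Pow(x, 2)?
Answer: Rational(322624, 20449) ≈ 15.777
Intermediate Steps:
Function('A')(x) = Mul(7, Pow(x, 2))
Function('J')(h) = Rational(1, 11) (Function('J')(h) = Pow(Add(4, Mul(7, Pow(-1, 2))), -1) = Pow(Add(4, Mul(7, 1)), -1) = Pow(Add(4, 7), -1) = Pow(11, -1) = Rational(1, 11))
v = -2 (v = Add(-2, Mul(Rational(1, 6), Mul(2, 0))) = Add(-2, Mul(Rational(1, 6), 0)) = Add(-2, 0) = -2)
Function('D')(b, g) = Mul(Rational(4, 11), Pow(b, -1)) (Function('D')(b, g) = Mul(4, Mul(Rational(1, 11), Pow(b, -1))) = Mul(Rational(4, 11), Pow(b, -1)))
Pow(Add(-4, Function('D')(13, v)), 2) = Pow(Add(-4, Mul(Rational(4, 11), Pow(13, -1))), 2) = Pow(Add(-4, Mul(Rational(4, 11), Rational(1, 13))), 2) = Pow(Add(-4, Rational(4, 143)), 2) = Pow(Rational(-568, 143), 2) = Rational(322624, 20449)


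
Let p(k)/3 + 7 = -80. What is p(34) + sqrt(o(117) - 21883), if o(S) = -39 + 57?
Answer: -261 + I*sqrt(21865) ≈ -261.0 + 147.87*I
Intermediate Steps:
o(S) = 18
p(k) = -261 (p(k) = -21 + 3*(-80) = -21 - 240 = -261)
p(34) + sqrt(o(117) - 21883) = -261 + sqrt(18 - 21883) = -261 + sqrt(-21865) = -261 + I*sqrt(21865)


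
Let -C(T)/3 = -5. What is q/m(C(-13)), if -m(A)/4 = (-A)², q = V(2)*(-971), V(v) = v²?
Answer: 971/225 ≈ 4.3156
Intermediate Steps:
C(T) = 15 (C(T) = -3*(-5) = 15)
q = -3884 (q = 2²*(-971) = 4*(-971) = -3884)
m(A) = -4*A²
q/m(C(-13)) = -3884/((-4*15²)) = -3884/((-4*225)) = -3884/(-900) = -3884*(-1/900) = 971/225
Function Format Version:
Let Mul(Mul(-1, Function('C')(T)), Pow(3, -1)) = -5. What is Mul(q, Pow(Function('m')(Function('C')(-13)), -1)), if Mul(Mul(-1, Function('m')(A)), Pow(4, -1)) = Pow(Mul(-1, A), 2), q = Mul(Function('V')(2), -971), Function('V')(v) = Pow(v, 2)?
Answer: Rational(971, 225) ≈ 4.3156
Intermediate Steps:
Function('C')(T) = 15 (Function('C')(T) = Mul(-3, -5) = 15)
q = -3884 (q = Mul(Pow(2, 2), -971) = Mul(4, -971) = -3884)
Function('m')(A) = Mul(-4, Pow(A, 2)) (Function('m')(A) = Mul(-4, Pow(Mul(-1, A), 2)) = Mul(-4, Pow(A, 2)))
Mul(q, Pow(Function('m')(Function('C')(-13)), -1)) = Mul(-3884, Pow(Mul(-4, Pow(15, 2)), -1)) = Mul(-3884, Pow(Mul(-4, 225), -1)) = Mul(-3884, Pow(-900, -1)) = Mul(-3884, Rational(-1, 900)) = Rational(971, 225)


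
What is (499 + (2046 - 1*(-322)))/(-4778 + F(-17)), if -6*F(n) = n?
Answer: -17202/28651 ≈ -0.60040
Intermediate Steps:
F(n) = -n/6
(499 + (2046 - 1*(-322)))/(-4778 + F(-17)) = (499 + (2046 - 1*(-322)))/(-4778 - 1/6*(-17)) = (499 + (2046 + 322))/(-4778 + 17/6) = (499 + 2368)/(-28651/6) = 2867*(-6/28651) = -17202/28651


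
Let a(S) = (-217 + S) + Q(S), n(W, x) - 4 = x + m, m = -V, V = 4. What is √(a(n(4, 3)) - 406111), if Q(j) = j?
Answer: I*√406322 ≈ 637.43*I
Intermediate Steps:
m = -4 (m = -1*4 = -4)
n(W, x) = x (n(W, x) = 4 + (x - 4) = 4 + (-4 + x) = x)
a(S) = -217 + 2*S (a(S) = (-217 + S) + S = -217 + 2*S)
√(a(n(4, 3)) - 406111) = √((-217 + 2*3) - 406111) = √((-217 + 6) - 406111) = √(-211 - 406111) = √(-406322) = I*√406322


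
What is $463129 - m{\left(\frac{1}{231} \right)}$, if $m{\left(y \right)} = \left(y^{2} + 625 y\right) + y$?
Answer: $\frac{24712881962}{53361} \approx 4.6313 \cdot 10^{5}$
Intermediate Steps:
$m{\left(y \right)} = y^{2} + 626 y$
$463129 - m{\left(\frac{1}{231} \right)} = 463129 - \frac{626 + \frac{1}{231}}{231} = 463129 - \frac{1}{231} \cdot \frac{144607}{231} = 463129 - \frac{144607}{53361} = \frac{24712881962}{53361}$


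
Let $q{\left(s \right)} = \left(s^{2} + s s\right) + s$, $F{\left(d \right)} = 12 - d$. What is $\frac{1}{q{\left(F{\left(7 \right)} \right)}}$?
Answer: $\frac{1}{55} \approx 0.018182$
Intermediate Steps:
$q{\left(s \right)} = s + 2 s^{2}$ ($q{\left(s \right)} = \left(s^{2} + s^{2}\right) + s = 2 s^{2} + s = s + 2 s^{2}$)
$\frac{1}{q{\left(F{\left(7 \right)} \right)}} = \frac{1}{\left(12 - 7\right) \left(1 + 2 \left(12 - 7\right)\right)} = \frac{1}{5 \left(1 + 2 \cdot 5\right)} = \frac{1}{5 \left(1 + 10\right)} = \frac{1}{5 \cdot 11} = \frac{1}{55}$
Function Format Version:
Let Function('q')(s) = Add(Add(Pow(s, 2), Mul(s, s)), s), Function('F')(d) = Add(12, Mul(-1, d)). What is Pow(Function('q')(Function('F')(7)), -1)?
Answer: Rational(1, 55) ≈ 0.018182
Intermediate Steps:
Function('q')(s) = Add(s, Mul(2, Pow(s, 2))) (Function('q')(s) = Add(Add(Pow(s, 2), Pow(s, 2)), s) = Add(Mul(2, Pow(s, 2)), s) = Add(s, Mul(2, Pow(s, 2))))
Pow(Function('q')(Function('F')(7)), -1) = Pow(Mul(Add(12, Mul(-1, 7)), Add(1, Mul(2, Add(12, Mul(-1, 7))))), -1) = Pow(Mul(Add(12, -7), Add(1, Mul(2, Add(12, -7)))), -1) = Pow(Mul(5, Add(1, Mul(2, 5))), -1) = Pow(Mul(5, Add(1, 10)), -1) = Pow(Mul(5, 11), -1) = Pow(55, -1) = Rational(1, 55)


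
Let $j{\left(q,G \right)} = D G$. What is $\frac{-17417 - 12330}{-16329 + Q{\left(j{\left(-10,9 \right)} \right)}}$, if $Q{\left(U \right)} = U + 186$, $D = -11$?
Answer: $\frac{29747}{16242} \approx 1.8315$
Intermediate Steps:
$j{\left(q,G \right)} = - 11 G$
$Q{\left(U \right)} = 186 + U$
$\frac{-17417 - 12330}{-16329 + Q{\left(j{\left(-10,9 \right)} \right)}} = \frac{-17417 - 12330}{-16329 + \left(186 - 99\right)} = - \frac{29747}{-16329 + \left(186 - 99\right)} = - \frac{29747}{-16329 + 87} = - \frac{29747}{-16242} = \left(-29747\right) \left(- \frac{1}{16242}\right) = \frac{29747}{16242}$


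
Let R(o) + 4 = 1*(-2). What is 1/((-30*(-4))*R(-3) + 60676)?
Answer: 1/59956 ≈ 1.6679e-5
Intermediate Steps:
R(o) = -6 (R(o) = -4 + 1*(-2) = -4 - 2 = -6)
1/((-30*(-4))*R(-3) + 60676) = 1/(-30*(-4)*(-6) + 60676) = 1/(120*(-6) + 60676) = 1/(-720 + 60676) = 1/59956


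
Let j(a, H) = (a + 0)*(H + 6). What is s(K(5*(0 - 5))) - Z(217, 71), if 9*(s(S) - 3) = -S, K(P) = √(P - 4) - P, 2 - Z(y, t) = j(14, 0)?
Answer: 740/9 - I*√29/9 ≈ 82.222 - 0.59835*I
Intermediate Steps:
j(a, H) = a*(6 + H)
Z(y, t) = -82 (Z(y, t) = 2 - 14*(6 + 0) = 2 - 14*6 = 2 - 1*84 = 2 - 84 = -82)
K(P) = √(-4 + P) - P
s(S) = 3 - S/9 (s(S) = 3 + (-S)/9 = 3 - S/9)
s(K(5*(0 - 5))) - Z(217, 71) = (3 - (√(-4 + 5*(0 - 5)) - 5*(0 - 5))/9) - 1*(-82) = (3 - (√(-4 + 5*(-5)) - 5*(-5))/9) + 82 = (3 - (√(-4 - 25) - 1*(-25))/9) + 82 = (3 - (√(-29) + 25)/9) + 82 = (3 - (I*√29 + 25)/9) + 82 = (3 - (25 + I*√29)/9) + 82 = (3 + (-25/9 - I*√29/9)) + 82 = (2/9 - I*√29/9) + 82 = 740/9 - I*√29/9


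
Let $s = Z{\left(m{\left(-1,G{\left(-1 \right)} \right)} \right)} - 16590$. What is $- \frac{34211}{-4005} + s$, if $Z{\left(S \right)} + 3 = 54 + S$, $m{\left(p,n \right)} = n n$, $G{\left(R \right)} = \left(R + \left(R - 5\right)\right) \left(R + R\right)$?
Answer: $- \frac{65419504}{4005} \approx -16334.0$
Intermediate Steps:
$G{\left(R \right)} = 2 R \left(-5 + 2 R\right)$ ($G{\left(R \right)} = \left(R + \left(R - 5\right)\right) 2 R = \left(R + \left(-5 + R\right)\right) 2 R = \left(-5 + 2 R\right) 2 R = 2 R \left(-5 + 2 R\right)$)
$m{\left(p,n \right)} = n^{2}$
$Z{\left(S \right)} = 51 + S$ ($Z{\left(S \right)} = -3 + \left(54 + S\right) = 51 + S$)
$s = -16343$ ($s = \left(51 + \left(2 \left(-1\right) \left(-5 + 2 \left(-1\right)\right)\right)^{2}\right) - 16590 = \left(51 + \left(2 \left(-1\right) \left(-5 - 2\right)\right)^{2}\right) - 16590 = \left(51 + \left(2 \left(-1\right) \left(-7\right)\right)^{2}\right) - 16590 = \left(51 + 14^{2}\right) - 16590 = \left(51 + 196\right) - 16590 = 247 - 16590 = -16343$)
$- \frac{34211}{-4005} + s = - \frac{34211}{-4005} - 16343 = \left(-34211\right) \left(- \frac{1}{4005}\right) - 16343 = \frac{34211}{4005} - 16343 = - \frac{65419504}{4005}$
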